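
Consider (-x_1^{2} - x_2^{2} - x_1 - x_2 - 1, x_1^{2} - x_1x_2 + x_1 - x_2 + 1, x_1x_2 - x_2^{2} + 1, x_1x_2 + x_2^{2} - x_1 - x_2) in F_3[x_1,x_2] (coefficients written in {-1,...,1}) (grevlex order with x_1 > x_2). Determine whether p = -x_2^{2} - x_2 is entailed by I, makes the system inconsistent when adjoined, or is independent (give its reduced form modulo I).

First compute the reduced Gröbner basis of I by Buchberger's algorithm.
f_1 = -x_1^{2} - x_2^{2} - x_1 - x_2 - 1, LT = x_1^{2}.
f_2 = x_1^{2} - x_1x_2 + x_1 - x_2 + 1, LT = x_1^{2}.
f_3 = x_1x_2 - x_2^{2} + 1, LT = x_1x_2.
f_4 = x_1x_2 + x_2^{2} - x_1 - x_2, LT = x_1x_2.

S(f_1,f_2): lcm = x_1^{2}. S = x_1x_2 + x_2^{2} - x_2.
  leading term x_1x_2: subtract (1)·f_3 from x_1x_2 + x_2^{2} - x_2 → -x_2^{2} - x_2 - 1
  leading term x_2^{2}: no divisor's leading term divides it; move -x_2^{2} to the remainder.
  leading term x_2: no divisor's leading term divides it; move -x_2 to the remainder.
  leading term 1: no divisor's leading term divides it; move -1 to the remainder.
  remainder -x_2^{2} - x_2 - 1 ≠ 0; add h_5 = -x_2^{2} - x_2 - 1 to the basis.

S(f_1,f_3): lcm = x_1^{2}x_2. S = x_1x_2^{2} + x_2^{3} + x_1x_2 + x_2^{2} - x_1 + x_2.
  leading term x_1x_2^{2}: subtract (x_2)·f_3 from x_1x_2^{2} + x_2^{3} + x_1x_2 + x_2^{2} - x_1 + x_2 → -x_2^{3} + x_1x_2 + x_2^{2} - x_1
  leading term x_2^{3}: subtract (x_2)·h_5 from -x_2^{3} + x_1x_2 + x_2^{2} - x_1 → x_1x_2 - x_2^{2} - x_1 + x_2
  leading term x_1x_2: subtract (1)·f_3 from x_1x_2 - x_2^{2} - x_1 + x_2 → -x_1 + x_2 - 1
  leading term x_1: no divisor's leading term divides it; move -x_1 to the remainder.
  leading term x_2: no divisor's leading term divides it; move x_2 to the remainder.
  leading term 1: no divisor's leading term divides it; move -1 to the remainder.
  remainder -x_1 + x_2 - 1 ≠ 0; add h_6 = -x_1 + x_2 - 1 to the basis.

S(f_1,f_4): lcm = x_1^{2}x_2. S = -x_1x_2^{2} + x_2^{3} + x_1^{2} - x_1x_2 + x_2^{2} + x_2.
  leading term x_1x_2^{2}: subtract (-x_2)·f_3 from -x_1x_2^{2} + x_2^{3} + x_1^{2} - x_1x_2 + x_2^{2} + x_2 → x_1^{2} - x_1x_2 + x_2^{2} - x_2
  leading term x_1^{2}: subtract (-1)·f_1 from x_1^{2} - x_1x_2 + x_2^{2} - x_2 → -x_1x_2 - x_1 + x_2 - 1
  leading term x_1x_2: subtract (-1)·f_3 from -x_1x_2 - x_1 + x_2 - 1 → -x_2^{2} - x_1 + x_2
  leading term x_2^{2}: subtract (1)·h_5 from -x_2^{2} - x_1 + x_2 → -x_1 - x_2 + 1
  leading term x_1: subtract (1)·h_6 from -x_1 - x_2 + 1 → x_2 - 1
  leading term x_2: no divisor's leading term divides it; move x_2 to the remainder.
  leading term 1: no divisor's leading term divides it; move -1 to the remainder.
  remainder x_2 - 1 ≠ 0; add h_7 = x_2 - 1 to the basis.

S(f_2,f_3): lcm = x_1^{2}x_2. S = x_1x_2 - x_2^{2} - x_1 + x_2.
  leading term x_1x_2: subtract (1)·f_3 from x_1x_2 - x_2^{2} - x_1 + x_2 → -x_1 + x_2 - 1
  leading term x_1: subtract (1)·h_6 from -x_1 + x_2 - 1 → 0
  remainder 0.

S(f_2,f_4): lcm = x_1^{2}x_2. S = x_1x_2^{2} + x_1^{2} - x_1x_2 - x_2^{2} + x_2.
  leading term x_1x_2^{2}: subtract (x_2)·f_3 from x_1x_2^{2} + x_1^{2} - x_1x_2 - x_2^{2} + x_2 → x_2^{3} + x_1^{2} - x_1x_2 - x_2^{2}
  leading term x_2^{3}: subtract (-x_2)·h_5 from x_2^{3} + x_1^{2} - x_1x_2 - x_2^{2} → x_1^{2} - x_1x_2 + x_2^{2} - x_2
  leading term x_1^{2}: subtract (-1)·f_1 from x_1^{2} - x_1x_2 + x_2^{2} - x_2 → -x_1x_2 - x_1 + x_2 - 1
  leading term x_1x_2: subtract (-1)·f_3 from -x_1x_2 - x_1 + x_2 - 1 → -x_2^{2} - x_1 + x_2
  leading term x_2^{2}: subtract (1)·h_5 from -x_2^{2} - x_1 + x_2 → -x_1 - x_2 + 1
  leading term x_1: subtract (1)·h_6 from -x_1 - x_2 + 1 → x_2 - 1
  leading term x_2: subtract (1)·h_7 from x_2 - 1 → 0
  remainder 0.

S(f_3,f_4): lcm = x_1x_2. S = x_2^{2} + x_1 + x_2 + 1.
  leading term x_2^{2}: subtract (-1)·h_5 from x_2^{2} + x_1 + x_2 + 1 → x_1
  leading term x_1: subtract (-1)·h_6 from x_1 → x_2 - 1
  leading term x_2: subtract (1)·h_7 from x_2 - 1 → 0
  remainder 0.

S(f_1,h_5): leading monomials are coprime, so the S-polynomial reduces to 0 (Buchberger's first criterion).
S(f_2,h_5): leading monomials are coprime, so the S-polynomial reduces to 0 (Buchberger's first criterion).
S(f_3,h_5): lcm = x_1x_2^{2}. S = -x_2^{3} - x_1x_2 - x_1 + x_2.
  leading term x_2^{3}: subtract (x_2)·h_5 from -x_2^{3} - x_1x_2 - x_1 + x_2 → -x_1x_2 + x_2^{2} - x_1 - x_2
  leading term x_1x_2: subtract (-1)·f_3 from -x_1x_2 + x_2^{2} - x_1 - x_2 → -x_1 - x_2 + 1
  leading term x_1: subtract (1)·h_6 from -x_1 - x_2 + 1 → x_2 - 1
  leading term x_2: subtract (1)·h_7 from x_2 - 1 → 0
  remainder 0.

S(f_4,h_5): lcm = x_1x_2^{2}. S = x_2^{3} + x_1x_2 - x_2^{2} - x_1.
  leading term x_2^{3}: subtract (-x_2)·h_5 from x_2^{3} + x_1x_2 - x_2^{2} - x_1 → x_1x_2 + x_2^{2} - x_1 - x_2
  leading term x_1x_2: subtract (1)·f_3 from x_1x_2 + x_2^{2} - x_1 - x_2 → -x_2^{2} - x_1 - x_2 - 1
  leading term x_2^{2}: subtract (1)·h_5 from -x_2^{2} - x_1 - x_2 - 1 → -x_1
  leading term x_1: subtract (1)·h_6 from -x_1 → -x_2 + 1
  leading term x_2: subtract (-1)·h_7 from -x_2 + 1 → 0
  remainder 0.

S(f_1,h_6): lcm = x_1^{2}. S = x_1x_2 + x_2^{2} + x_2 + 1.
  leading term x_1x_2: subtract (1)·f_3 from x_1x_2 + x_2^{2} + x_2 + 1 → -x_2^{2} + x_2
  leading term x_2^{2}: subtract (1)·h_5 from -x_2^{2} + x_2 → -x_2 + 1
  leading term x_2: subtract (-1)·h_7 from -x_2 + 1 → 0
  remainder 0.

S(f_2,h_6): lcm = x_1^{2}. S = -x_2 + 1.
  leading term x_2: subtract (-1)·h_7 from -x_2 + 1 → 0
  remainder 0.

S(f_3,h_6): lcm = x_1x_2. S = -x_2 + 1.
  leading term x_2: subtract (-1)·h_7 from -x_2 + 1 → 0
  remainder 0.

S(f_4,h_6): lcm = x_1x_2. S = -x_2^{2} - x_1 + x_2.
  leading term x_2^{2}: subtract (1)·h_5 from -x_2^{2} - x_1 + x_2 → -x_1 - x_2 + 1
  leading term x_1: subtract (1)·h_6 from -x_1 - x_2 + 1 → x_2 - 1
  leading term x_2: subtract (1)·h_7 from x_2 - 1 → 0
  remainder 0.

S(h_5,h_6): leading monomials are coprime, so the S-polynomial reduces to 0 (Buchberger's first criterion).
S(f_1,h_7): leading monomials are coprime, so the S-polynomial reduces to 0 (Buchberger's first criterion).
S(f_2,h_7): leading monomials are coprime, so the S-polynomial reduces to 0 (Buchberger's first criterion).
S(f_3,h_7): lcm = x_1x_2. S = -x_2^{2} + x_1 + 1.
  leading term x_2^{2}: subtract (1)·h_5 from -x_2^{2} + x_1 + 1 → x_1 + x_2 - 1
  leading term x_1: subtract (-1)·h_6 from x_1 + x_2 - 1 → -x_2 + 1
  leading term x_2: subtract (-1)·h_7 from -x_2 + 1 → 0
  remainder 0.

S(f_4,h_7): lcm = x_1x_2. S = x_2^{2} - x_2.
  leading term x_2^{2}: subtract (-1)·h_5 from x_2^{2} - x_2 → x_2 - 1
  leading term x_2: subtract (1)·h_7 from x_2 - 1 → 0
  remainder 0.

S(h_5,h_7): lcm = x_2^{2}. S = -x_2 + 1.
  leading term x_2: subtract (-1)·h_7 from -x_2 + 1 → 0
  remainder 0.

S(h_6,h_7): leading monomials are coprime, so the S-polynomial reduces to 0 (Buchberger's first criterion).
Every S-polynomial of the final basis reduces to 0, so we have a Gröbner basis.
Inter-reduce: drop elements whose leading term is divisible by another's, tail-reduce, and make monic.
Reduced Gröbner basis: {x_1, x_2 - 1}.
Label its elements g_1 = x_1, g_2 = x_2 - 1.

Reduce p = -x_2^{2} - x_2 modulo G:
  leading term x_2^{2}: subtract (-x_2)·g_2 from -x_2^{2} - x_2 → x_2
  leading term x_2: subtract (1)·g_2 from x_2 → 1
  leading term 1: no divisor's leading term divides it; move 1 to the remainder.
  normal form = 1.
The normal form is nonzero, so p ∉ I. Since p minus its normal form lies in I, I + (p) = I + (r) where r = 1; decide whether this ideal is the whole ring.
Here r = 1 is a nonzero constant, hence a unit: 1 ∈ I + (p), the Gröbner basis of I + (p) is {1}, and the enlarged system has no common solution — adjoining p is inconsistent.

The remainder on division by a Gröbner basis is unique — it is the normal form.

Adjoining -x_2^{2} - x_2 makes the ideal the whole ring: the system is inconsistent.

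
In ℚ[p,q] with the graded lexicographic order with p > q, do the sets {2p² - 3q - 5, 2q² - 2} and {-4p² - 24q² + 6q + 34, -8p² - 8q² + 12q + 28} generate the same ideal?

Yes, the ideals are equal.

Since reduced Gröbner bases are canonical representatives of ideals under a given ordering, it suffices to compute and compare them.
Buchberger on the first generating set:
f_1 = 2p² - 3q - 5, LT = p².
f_2 = 2q² - 2, LT = q².

S(f_1,f_2): leading monomials are coprime, so the S-polynomial reduces to 0 (Buchberger's first criterion).
Every S-polynomial of the final basis reduces to 0, so we have a Gröbner basis.
Inter-reduce: drop elements whose leading term is divisible by another's, tail-reduce, and make monic.
Reduced Gröbner basis: {p² - 3/2q - 5/2, q² - 1}.

Buchberger on the second generating set:
h_1 = -4p² - 24q² + 6q + 34, LT = p².
h_2 = -8p² - 8q² + 12q + 28, LT = p².

S(h_1,h_2): lcm = p². S = 5q² - 5.
  leading term q²: no divisor's leading term divides it; move 5q² to the remainder.
  leading term 1: no divisor's leading term divides it; move -5 to the remainder.
  remainder 5q² - 5 ≠ 0; add k_3 = 5q² - 5 to the basis.

S(h_1,k_3): leading monomials are coprime, so the S-polynomial reduces to 0 (Buchberger's first criterion).
S(h_2,k_3): leading monomials are coprime, so the S-polynomial reduces to 0 (Buchberger's first criterion).
Every S-polynomial of the final basis reduces to 0, so we have a Gröbner basis.
Inter-reduce: drop elements whose leading term is divisible by another's, tail-reduce, and make monic.
Reduced Gröbner basis: {p² - 3/2q - 5/2, q² - 1}.

Same reduced basis, so the two generating sets span the same ideal.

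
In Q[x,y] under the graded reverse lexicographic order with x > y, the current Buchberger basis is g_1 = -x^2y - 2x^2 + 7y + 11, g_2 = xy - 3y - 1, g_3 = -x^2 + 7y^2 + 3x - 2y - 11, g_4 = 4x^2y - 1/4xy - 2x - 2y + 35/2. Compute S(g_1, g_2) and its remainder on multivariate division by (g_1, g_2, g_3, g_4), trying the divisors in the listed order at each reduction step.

S(g_1, g_2) = 2x^2 + 3xy + x - 7y - 11; remainder on division = 14y^2 + 7x - 2y - 30.

lcm(LM(g_1), LM(g_2)) = x^2y.
S = (lcm/LT(g_1))·g_1 − (lcm/LT(g_2))·g_2 = 2x^2 + 3xy + x - 7y - 11.
Reduce S modulo (g_1, g_2, g_3, g_4) in that order:
  leading term x^2: subtract (-2)·g_3 from 2x^2 + 3xy + x - 7y - 11 → 3xy + 14y^2 + 7x - 11y - 33
  leading term xy: subtract (3)·g_2 from 3xy + 14y^2 + 7x - 11y - 33 → 14y^2 + 7x - 2y - 30
  leading term y^2: no divisor's leading term divides it; move 14y^2 to the remainder.
  leading term x: no divisor's leading term divides it; move 7x to the remainder.
  leading term y: no divisor's leading term divides it; move -2y to the remainder.
  leading term 1: no divisor's leading term divides it; move -30 to the remainder.
The remainder 14y^2 + 7x - 2y - 30 is nonzero, so it would be added as the next basis element.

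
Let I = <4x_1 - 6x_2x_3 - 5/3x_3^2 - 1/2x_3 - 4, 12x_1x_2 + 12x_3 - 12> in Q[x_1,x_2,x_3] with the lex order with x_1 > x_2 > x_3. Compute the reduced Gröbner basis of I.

G = {x_1 - 3/2x_2x_3 - 5/12x_3^2 - 1/8x_3 - 1, x_2^2x_3 + 5/18x_2x_3^2 + 1/12x_2x_3 + 2/3x_2 + 2/3x_3 - 2/3}

This is the nonlinear analogue of row-reducing a linear system.

f_1 = 4x_1 - 6x_2x_3 - 5/3x_3^2 - 1/2x_3 - 4, LT = x_1.
f_2 = 12x_1x_2 + 12x_3 - 12, LT = x_1x_2.

S(f_1,f_2): lcm = x_1x_2. S = -3/2x_2^2x_3 - 5/12x_2x_3^2 - 1/8x_2x_3 - x_2 - x_3 + 1.
  leading term x_2^2x_3: no divisor's leading term divides it; move -3/2x_2^2x_3 to the remainder.
  leading term x_2x_3^2: no divisor's leading term divides it; move -5/12x_2x_3^2 to the remainder.
  leading term x_2x_3: no divisor's leading term divides it; move -1/8x_2x_3 to the remainder.
  leading term x_2: no divisor's leading term divides it; move -x_2 to the remainder.
  leading term x_3: no divisor's leading term divides it; move -x_3 to the remainder.
  leading term 1: no divisor's leading term divides it; move 1 to the remainder.
  remainder -3/2x_2^2x_3 - 5/12x_2x_3^2 - 1/8x_2x_3 - x_2 - x_3 + 1 ≠ 0; add g_3 = -3/2x_2^2x_3 - 5/12x_2x_3^2 - 1/8x_2x_3 - x_2 - x_3 + 1 to the basis.

The other S-polynomials (S(f_1,g_3), S(f_2,g_3)) all reduce to 0 modulo the current basis, so we have a Gröbner basis.
Inter-reduce: drop elements whose leading term is divisible by another's, tail-reduce, and make monic.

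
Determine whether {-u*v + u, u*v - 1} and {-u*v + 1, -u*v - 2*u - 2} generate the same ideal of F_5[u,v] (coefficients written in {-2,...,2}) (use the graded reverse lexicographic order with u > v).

Yes, the ideals are equal.

Two ideals are equal iff their reduced Gröbner bases coincide (the reduced basis is unique for a fixed ordering).
Buchberger on the first generating set:
f_1 = -u*v + u, LT = u*v.
f_2 = u*v - 1, LT = u*v.

S(f_1,f_2): lcm = u*v. S = -u + 1.
  leading term u: no divisor's leading term divides it; move -u to the remainder.
  leading term 1: no divisor's leading term divides it; move 1 to the remainder.
  remainder -u + 1 ≠ 0; add g_3 = -u + 1 to the basis.

S(f_1,g_3): lcm = u*v. S = -u + v.
  leading term u: subtract (1)·g_3 from -u + v → v - 1
  leading term v: no divisor's leading term divides it; move v to the remainder.
  leading term 1: no divisor's leading term divides it; move -1 to the remainder.
  remainder v - 1 ≠ 0; add g_4 = v - 1 to the basis.

The other S-polynomials (S(f_2,g_3), S(f_1,g_4), S(f_2,g_4), S(g_3,g_4)) all reduce to 0 modulo the current basis, so we have a Gröbner basis.
Inter-reduce: drop elements whose leading term is divisible by another's, tail-reduce, and make monic.
Reduced Gröbner basis: {u - 1, v - 1}.

Buchberger on the second generating set:
h_1 = -u*v + 1, LT = u*v.
h_2 = -u*v - 2*u - 2, LT = u*v.

S(h_1,h_2): lcm = u*v. S = -2*u + 2.
  leading term u: no divisor's leading term divides it; move -2*u to the remainder.
  leading term 1: no divisor's leading term divides it; move 2 to the remainder.
  remainder -2*u + 2 ≠ 0; add k_3 = -2*u + 2 to the basis.

S(h_1,k_3): lcm = u*v. S = v - 1.
  leading term v: no divisor's leading term divides it; move v to the remainder.
  leading term 1: no divisor's leading term divides it; move -1 to the remainder.
  remainder v - 1 ≠ 0; add k_4 = v - 1 to the basis.

The other S-polynomials (S(h_2,k_3), S(h_1,k_4), S(h_2,k_4), S(k_3,k_4)) all reduce to 0 modulo the current basis, so we have a Gröbner basis.
Inter-reduce: drop elements whose leading term is divisible by another's, tail-reduce, and make monic.
Reduced Gröbner basis: {u - 1, v - 1}.

These coincide, so the ideals are equal.
The same test decides containment: I ⊆ J iff every generator of I reduces to 0 modulo a Gröbner basis of J.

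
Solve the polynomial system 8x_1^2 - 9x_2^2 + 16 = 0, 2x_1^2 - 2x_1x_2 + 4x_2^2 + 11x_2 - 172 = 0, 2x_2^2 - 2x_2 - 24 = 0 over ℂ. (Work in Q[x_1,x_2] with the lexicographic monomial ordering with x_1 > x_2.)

Compute a lex Gröbner basis by Buchberger's algorithm.
f_1 = 8x_1^2 - 9x_2^2 + 16, LT = x_1^2.
f_2 = 2x_1^2 - 2x_1x_2 + 4x_2^2 + 11x_2 - 172, LT = x_1^2.
f_3 = 2x_2^2 - 2x_2 - 24, LT = x_2^2.

S(f_1,f_2): lcm = x_1^2. S = x_1x_2 - 25/8x_2^2 - 11/2x_2 + 88.
  reduce S modulo (f_1, f_2, f_3):
  remainder x_1x_2 - 69/8x_2 + 101/2 ≠ 0; add h_4 = x_1x_2 - 69/8x_2 + 101/2 to the basis.

S(f_1,h_4): lcm = x_1^2x_2. S = 69/8x_1x_2 - 101/2x_1 - 9/8x_2^3 + 2x_2.
  reduce S modulo (f_1, f_2, f_3, h_4):
  remainder -101/2x_1 + 3953/64x_2 - 7185/16 ≠ 0; add h_5 = -101/2x_1 + 3953/64x_2 - 7185/16 to the basis.

S(f_2,h_4): lcm = x_1^2x_2. S = -x_1x_2^2 + 69/8x_1x_2 - 101/2x_1 + 2x_2^3 + 11/2x_2^2 - 86x_2.
  reduce S modulo (f_1, f_2, f_3, h_4, h_5):
  remainder -52663/808x_2 + 52663/202 ≠ 0; add h_6 = -52663/808x_2 + 52663/202 to the basis.

The other S-polynomials (S(f_1,f_3), S(f_2,f_3), S(f_3,h_4), S(f_1,h_5), S(f_2,h_5), S(f_3,h_5), S(h_4,h_5), S(f_1,h_6), S(f_2,h_6), S(f_3,h_6), S(h_4,h_6), S(h_5,h_6)) all reduce to 0 modulo the current basis, so we have a Gröbner basis.
Inter-reduce: drop elements whose leading term is divisible by another's, tail-reduce, and make monic.
Reduced Gröbner basis: {x_1 + 4, x_2 - 4}.

The lex basis is triangular: the last element involves only x_2. Solving x_2 - 4 = 0 gives x_2 ∈ {4}; substituting each value into the earlier elements determines the remaining variables.
  x_2 = 4: the earlier basis element becomes x_1 + 4 = 0, giving x_1 = -4 — point (-4, 4).

{(-4, 4)}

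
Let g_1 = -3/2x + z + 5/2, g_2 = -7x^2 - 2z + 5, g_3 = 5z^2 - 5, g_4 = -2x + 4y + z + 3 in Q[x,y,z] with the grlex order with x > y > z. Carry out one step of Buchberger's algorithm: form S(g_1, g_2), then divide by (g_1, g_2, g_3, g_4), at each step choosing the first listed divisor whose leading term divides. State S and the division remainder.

S(g_1, g_2) = -2/3xz - 5/3x - 2/7z + 5/7; remainder on division = -158/63z - 158/63.

lcm(LM(g_1), LM(g_2)) = x^2.
S = (lcm/LT(g_1))·g_1 − (lcm/LT(g_2))·g_2 = -2/3xz - 5/3x - 2/7z + 5/7.
Reduce S modulo (g_1, g_2, g_3, g_4) in that order:
  leading term xz: subtract (4/9z)·g_1 from -2/3xz - 5/3x - 2/7z + 5/7 → -4/9z^2 - 5/3x - 88/63z + 5/7
  leading term z^2: subtract (-4/45)·g_3 from -4/9z^2 - 5/3x - 88/63z + 5/7 → -5/3x - 88/63z + 17/63
  leading term x: subtract (10/9)·g_1 from -5/3x - 88/63z + 17/63 → -158/63z - 158/63
  leading term z: no divisor's leading term divides it; move -158/63z to the remainder.
  leading term 1: no divisor's leading term divides it; move -158/63 to the remainder.
The remainder -158/63z - 158/63 is nonzero, so it would be added as the next basis element.
This is the inner loop of Buchberger's algorithm — each nonzero remainder becomes a new basis element.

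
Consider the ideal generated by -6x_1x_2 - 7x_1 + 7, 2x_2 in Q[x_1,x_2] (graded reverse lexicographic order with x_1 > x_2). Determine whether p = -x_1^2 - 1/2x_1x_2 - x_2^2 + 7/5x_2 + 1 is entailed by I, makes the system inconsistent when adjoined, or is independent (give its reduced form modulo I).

First compute the reduced Gröbner basis of I by Buchberger's algorithm.
f_1 = -6x_1x_2 - 7x_1 + 7, LT = x_1x_2.
f_2 = 2x_2, LT = x_2.

S(f_1,f_2): lcm = x_1x_2. S = 7/6x_1 - 7/6.
  leading term x_1: no divisor's leading term divides it; move 7/6x_1 to the remainder.
  leading term 1: no divisor's leading term divides it; move -7/6 to the remainder.
  remainder 7/6x_1 - 7/6 ≠ 0; add h_3 = 7/6x_1 - 7/6 to the basis.

The other S-polynomials (S(f_1,h_3), S(f_2,h_3)) all reduce to 0 modulo the current basis, so we have a Gröbner basis.
Inter-reduce: drop elements whose leading term is divisible by another's, tail-reduce, and make monic.
Reduced Gröbner basis: {x_1 - 1, x_2}.
Label its elements g_1 = x_1 - 1, g_2 = x_2.

Reduce p = -x_1^2 - 1/2x_1x_2 - x_2^2 + 7/5x_2 + 1 modulo G:
  leading term x_1^2: subtract (-x_1)·g_1 from -x_1^2 - 1/2x_1x_2 - x_2^2 + 7/5x_2 + 1 → -1/2x_1x_2 - x_2^2 - x_1 + 7/5x_2 + 1
  leading term x_1x_2: subtract (-1/2x_2)·g_1 from -1/2x_1x_2 - x_2^2 - x_1 + 7/5x_2 + 1 → -x_2^2 - x_1 + 9/10x_2 + 1
  leading term x_2^2: subtract (-x_2)·g_2 from -x_2^2 - x_1 + 9/10x_2 + 1 → -x_1 + 9/10x_2 + 1
  leading term x_1: subtract (-1)·g_1 from -x_1 + 9/10x_2 + 1 → 9/10x_2
  leading term x_2: subtract (9/10)·g_2 from 9/10x_2 → 0
  normal form = 0.
Since the normal form is 0, p ∈ I.

-x_1^2 - 1/2x_1x_2 - x_2^2 + 7/5x_2 + 1 lies in I (it reduces to 0).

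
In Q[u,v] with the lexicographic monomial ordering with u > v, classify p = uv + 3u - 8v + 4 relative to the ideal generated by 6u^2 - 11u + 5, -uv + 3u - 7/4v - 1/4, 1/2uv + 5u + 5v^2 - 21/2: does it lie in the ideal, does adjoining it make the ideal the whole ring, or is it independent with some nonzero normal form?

First compute the reduced Gröbner basis of I by Buchberger's algorithm.
f_1 = 6u^2 - 11u + 5, LT = u^2.
f_2 = -uv + 3u - 7/4v - 1/4, LT = uv.
f_3 = 1/2uv + 5u + 5v^2 - 21/2, LT = uv.

S(f_1,f_2): lcm = u^2v. S = 3u^2 - 43/12uv - 1/4u + 5/6v.
  leading term u^2: subtract (1/2)·f_1 from 3u^2 - 43/12uv - 1/4u + 5/6v → -43/12uv + 21/4u + 5/6v - 5/2
  leading term uv: subtract (43/12)·f_2 from -43/12uv + 21/4u + 5/6v - 5/2 → -11/2u + 341/48v - 77/48
  leading term u: no divisor's leading term divides it; move -11/2u to the remainder.
  leading term v: no divisor's leading term divides it; move 341/48v to the remainder.
  leading term 1: no divisor's leading term divides it; move -77/48 to the remainder.
  remainder -11/2u + 341/48v - 77/48 ≠ 0; add h_4 = -11/2u + 341/48v - 77/48 to the basis.

S(f_1,f_3): lcm = u^2v. S = -10u^2 - 10uv^2 - 11/6uv + 21u + 5/6v.
  leading term u^2: subtract (-5/3)·f_1 from -10u^2 - 10uv^2 - 11/6uv + 21u + 5/6v → -10uv^2 - 11/6uv + 8/3u + 5/6v + 25/3
  leading term uv^2: subtract (10v)·f_2 from -10uv^2 - 11/6uv + 8/3u + 5/6v + 25/3 → -191/6uv + 8/3u + 35/2v^2 + 10/3v + 25/3
  leading term uv: subtract (191/6)·f_2 from -191/6uv + 8/3u + 35/2v^2 + 10/3v + 25/3 → -557/6u + 35/2v^2 + 1417/24v + 391/24
  leading term u: subtract (557/33)·h_4 from -557/6u + 35/2v^2 + 1417/24v + 391/24 → 35/2v^2 - 8765/144v + 6245/144
  leading term v^2: no divisor's leading term divides it; move 35/2v^2 to the remainder.
  leading term v: no divisor's leading term divides it; move -8765/144v to the remainder.
  leading term 1: no divisor's leading term divides it; move 6245/144 to the remainder.
  remainder 35/2v^2 - 8765/144v + 6245/144 ≠ 0; add h_5 = 35/2v^2 - 8765/144v + 6245/144 to the basis.

S(f_2,f_3): lcm = uv. S = -13u - 10v^2 + 7/4v + 85/4.
  leading term u: subtract (26/11)·h_4 from -13u - 10v^2 + 7/4v + 85/4 → -10v^2 - 361/24v + 601/24
  leading term v^2: subtract (-4/7)·h_5 from -10v^2 - 361/24v + 601/24 → -25111/504v + 25111/504
  leading term v: no divisor's leading term divides it; move -25111/504v to the remainder.
  leading term 1: no divisor's leading term divides it; move 25111/504 to the remainder.
  remainder -25111/504v + 25111/504 ≠ 0; add h_6 = -25111/504v + 25111/504 to the basis.

The other S-polynomials (S(f_1,h_4), S(f_2,h_4), S(f_3,h_4), S(f_1,h_5), S(f_2,h_5), S(f_3,h_5), S(h_4,h_5), S(f_1,h_6), S(f_2,h_6), S(f_3,h_6), S(h_4,h_6), S(h_5,h_6)) all reduce to 0 modulo the current basis, so we have a Gröbner basis.
Inter-reduce: drop elements whose leading term is divisible by another's, tail-reduce, and make monic.
Reduced Gröbner basis: {u - 1, v - 1}.
Label its elements g_1 = u - 1, g_2 = v - 1.

Reduce p = uv + 3u - 8v + 4 modulo G:
  leading term uv: subtract (v)·g_1 from uv + 3u - 8v + 4 → 3u - 7v + 4
  leading term u: subtract (3)·g_1 from 3u - 7v + 4 → -7v + 7
  leading term v: subtract (-7)·g_2 from -7v + 7 → 0
  normal form = 0.
Since the normal form is 0, p ∈ I.

uv + 3u - 8v + 4 lies in I (it reduces to 0).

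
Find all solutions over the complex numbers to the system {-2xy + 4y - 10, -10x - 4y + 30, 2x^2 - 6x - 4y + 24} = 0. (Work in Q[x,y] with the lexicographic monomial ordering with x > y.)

Compute a lex Gröbner basis by Buchberger's algorithm.
f_1 = -2xy + 4y - 10, LT = xy.
f_2 = -10x - 4y + 30, LT = x.
f_3 = 2x^2 - 6x - 4y + 24, LT = x^2.

S(f_1,f_2): lcm = xy. S = -2/5y^2 + y + 5.
  leading term y^2: no divisor's leading term divides it; move -2/5y^2 to the remainder.
  leading term y: no divisor's leading term divides it; move y to the remainder.
  leading term 1: no divisor's leading term divides it; move 5 to the remainder.
  remainder -2/5y^2 + y + 5 ≠ 0; add h_4 = -2/5y^2 + y + 5 to the basis.

S(f_1,f_3): lcm = x^2y. S = xy + 5x + 2y^2 - 12y.
  leading term xy: subtract (-1/2)·f_1 from xy + 5x + 2y^2 - 12y → 5x + 2y^2 - 10y - 5
  leading term x: subtract (-1/2)·f_2 from 5x + 2y^2 - 10y - 5 → 2y^2 - 12y + 10
  leading term y^2: subtract (-5)·h_4 from 2y^2 - 12y + 10 → -7y + 35
  leading term y: no divisor's leading term divides it; move -7y to the remainder.
  leading term 1: no divisor's leading term divides it; move 35 to the remainder.
  remainder -7y + 35 ≠ 0; add h_5 = -7y + 35 to the basis.

The other S-polynomials (S(f_2,f_3), S(f_1,h_4), S(f_2,h_4), S(f_3,h_4), S(f_1,h_5), S(f_2,h_5), S(f_3,h_5), S(h_4,h_5)) all reduce to 0 modulo the current basis, so we have a Gröbner basis.
Inter-reduce: drop elements whose leading term is divisible by another's, tail-reduce, and make monic.
Reduced Gröbner basis: {x - 1, y - 5}.

From the last basis element, y - 5 = 0, so y takes values in {5}. Each choice, substituted upward through the basis, yields the corresponding point(s) of the solution set.
  y = 5: the earlier basis element becomes x - 1 = 0, giving x = 1 — point (1, 5).

{(1, 5)}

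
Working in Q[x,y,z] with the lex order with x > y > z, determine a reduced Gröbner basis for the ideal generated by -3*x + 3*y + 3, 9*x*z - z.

G = {x - y - 1, y*z + 8/9*z}

f_1 = -3*x + 3*y + 3, LT = x.
f_2 = 9*x*z - z, LT = x*z.

S(f_1,f_2): lcm = x*z. S = -y*z - 8/9*z.
  leading term y*z: no divisor's leading term divides it; move -y*z to the remainder.
  leading term z: no divisor's leading term divides it; move -8/9*z to the remainder.
  remainder -y*z - 8/9*z ≠ 0; add g_3 = -y*z - 8/9*z to the basis.

The other S-polynomials (S(f_1,g_3), S(f_2,g_3)) all reduce to 0 modulo the current basis, so we have a Gröbner basis.
Inter-reduce: drop elements whose leading term is divisible by another's, tail-reduce, and make monic.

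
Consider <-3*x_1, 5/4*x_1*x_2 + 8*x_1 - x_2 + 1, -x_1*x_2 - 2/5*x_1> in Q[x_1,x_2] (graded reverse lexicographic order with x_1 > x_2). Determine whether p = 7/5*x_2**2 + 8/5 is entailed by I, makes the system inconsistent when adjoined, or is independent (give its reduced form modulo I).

Adjoining 7/5*x_2**2 + 8/5 makes the ideal the whole ring: the system is inconsistent.

First compute the reduced Gröbner basis of I by Buchberger's algorithm.
f_1 = -3*x_1, LT = x_1.
f_2 = 5/4*x_1*x_2 + 8*x_1 - x_2 + 1, LT = x_1*x_2.
f_3 = -x_1*x_2 - 2/5*x_1, LT = x_1*x_2.

S(f_1,f_2): lcm = x_1*x_2. S = -32/5*x_1 + 4/5*x_2 - 4/5.
  reduce S modulo (f_1, f_2, f_3):
  remainder 4/5*x_2 - 4/5 ≠ 0; add h_4 = 4/5*x_2 - 4/5 to the basis.

The other S-polynomials (S(f_1,f_3), S(f_2,f_3), S(f_1,h_4), S(f_2,h_4), S(f_3,h_4)) all reduce to 0 modulo the current basis, so we have a Gröbner basis.
Inter-reduce: drop elements whose leading term is divisible by another's, tail-reduce, and make monic.
Reduced Gröbner basis: {x_1, x_2 - 1}.
Label its elements g_1 = x_1, g_2 = x_2 - 1.

Reduce p = 7/5*x_2**2 + 8/5 modulo G:
  leading term x_2**2: subtract (7/5*x_2)·g_2 from 7/5*x_2**2 + 8/5 → 7/5*x_2 + 8/5
  leading term x_2: subtract (7/5)·g_2 from 7/5*x_2 + 8/5 → 3
  leading term 1: no divisor's leading term divides it; move 3 to the remainder.
  normal form = 3.
The normal form is nonzero, so p ∉ I. Since p minus its normal form lies in I, I + (p) = I + (r) where r = 3; decide whether this ideal is the whole ring.
Here r = 3 is a nonzero constant, hence a unit: 1 ∈ I + (p), the Gröbner basis of I + (p) is {1}, and the enlarged system has no common solution — adjoining p is inconsistent.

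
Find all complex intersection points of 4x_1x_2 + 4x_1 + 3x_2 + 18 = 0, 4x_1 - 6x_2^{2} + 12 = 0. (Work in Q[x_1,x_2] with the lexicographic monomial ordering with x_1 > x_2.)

{(3, -2), (-3 - 3*I/4, 1/2 - I/2), (-3 + 3*I/4, 1/2 + I/2)}

Compute a lex Gröbner basis by Buchberger's algorithm.
f_1 = 4x_1x_2 + 4x_1 + 3x_2 + 18, LT = x_1x_2.
f_2 = 4x_1 - 6x_2^{2} + 12, LT = x_1.

S(f_1,f_2): lcm = x_1x_2. S = x_1 + \tfrac{3}{2}x_2^{3} - \tfrac{9}{4}x_2 + \tfrac{9}{2}.
  leading term x_1: subtract (\tfrac{1}{4})·f_2 from x_1 + \tfrac{3}{2}x_2^{3} - \tfrac{9}{4}x_2 + \tfrac{9}{2} → \tfrac{3}{2}x_2^{3} + \tfrac{3}{2}x_2^{2} - \tfrac{9}{4}x_2 + \tfrac{3}{2}
  leading term x_2^{3}: no divisor's leading term divides it; move \tfrac{3}{2}x_2^{3} to the remainder.
  leading term x_2^{2}: no divisor's leading term divides it; move \tfrac{3}{2}x_2^{2} to the remainder.
  leading term x_2: no divisor's leading term divides it; move -\tfrac{9}{4}x_2 to the remainder.
  leading term 1: no divisor's leading term divides it; move \tfrac{3}{2} to the remainder.
  remainder \tfrac{3}{2}x_2^{3} + \tfrac{3}{2}x_2^{2} - \tfrac{9}{4}x_2 + \tfrac{3}{2} ≠ 0; add h_3 = \tfrac{3}{2}x_2^{3} + \tfrac{3}{2}x_2^{2} - \tfrac{9}{4}x_2 + \tfrac{3}{2} to the basis.

S(f_1,h_3): lcm = x_1x_2^{3}. S = \tfrac{3}{2}x_1x_2 - x_1 + \tfrac{3}{4}x_2^{3} + \tfrac{9}{2}x_2^{2}.
  leading term x_1x_2: subtract (\tfrac{3}{8})·f_1 from \tfrac{3}{2}x_1x_2 - x_1 + \tfrac{3}{4}x_2^{3} + \tfrac{9}{2}x_2^{2} → -\tfrac{5}{2}x_1 + \tfrac{3}{4}x_2^{3} + \tfrac{9}{2}x_2^{2} - \tfrac{9}{8}x_2 - \tfrac{27}{4}
  leading term x_1: subtract (-\tfrac{5}{8})·f_2 from -\tfrac{5}{2}x_1 + \tfrac{3}{4}x_2^{3} + \tfrac{9}{2}x_2^{2} - \tfrac{9}{8}x_2 - \tfrac{27}{4} → \tfrac{3}{4}x_2^{3} + \tfrac{3}{4}x_2^{2} - \tfrac{9}{8}x_2 + \tfrac{3}{4}
  leading term x_2^{3}: subtract (\tfrac{1}{2})·h_3 from \tfrac{3}{4}x_2^{3} + \tfrac{3}{4}x_2^{2} - \tfrac{9}{8}x_2 + \tfrac{3}{4} → 0
  remainder 0.

S(f_2,h_3): leading monomials are coprime, so the S-polynomial reduces to 0 (Buchberger's first criterion).
Every S-polynomial of the final basis reduces to 0, so we have a Gröbner basis.
Inter-reduce: drop elements whose leading term is divisible by another's, tail-reduce, and make monic.
Reduced Gröbner basis: {x_1 - \tfrac{3}{2}x_2^{2} + 3, x_2^{3} + x_2^{2} - \tfrac{3}{2}x_2 + 1}.

Elimination: the polynomial x_2^{3} + x_2^{2} - \tfrac{3}{2}x_2 + 1 lies in the elimination ideal for x_2, so x_2 ∈ {-2, 1/2 - I/2, 1/2 + I/2}. For each such x_2, the remaining basis elements (now univariate) give the rest of the solution.
  x_2 = -2: the earlier basis element becomes x_1 - 3 = 0, giving x_1 = 3 — point (3, -2).
  x_2 = 1/2 - I/2: the earlier basis element becomes x_1 + 3 + 3*I/4 = 0, giving x_1 = -3 - 3*I/4 — point (-3 - 3*I/4, 1/2 - I/2).
  x_2 = 1/2 + I/2: the earlier basis element becomes x_1 + 3 - 3*I/4 = 0, giving x_1 = -3 + 3*I/4 — point (-3 + 3*I/4, 1/2 + I/2).
Check: every point annihilates each of the original generators.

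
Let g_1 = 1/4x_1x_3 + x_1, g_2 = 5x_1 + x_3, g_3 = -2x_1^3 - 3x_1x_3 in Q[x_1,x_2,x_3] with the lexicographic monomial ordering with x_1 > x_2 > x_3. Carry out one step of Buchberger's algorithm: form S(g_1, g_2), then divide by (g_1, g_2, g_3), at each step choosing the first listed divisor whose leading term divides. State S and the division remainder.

S(g_1, g_2) = 4x_1 - 1/5x_3^2; remainder on division = -1/5x_3^2 - 4/5x_3.

lcm(LM(g_1), LM(g_2)) = x_1x_3.
S = (lcm/LT(g_1))·g_1 − (lcm/LT(g_2))·g_2 = 4x_1 - 1/5x_3^2.
Reduce S modulo (g_1, g_2, g_3) in that order:
  leading term x_1: subtract (4/5)·g_2 from 4x_1 - 1/5x_3^2 → -1/5x_3^2 - 4/5x_3
  leading term x_3^2: no divisor's leading term divides it; move -1/5x_3^2 to the remainder.
  leading term x_3: no divisor's leading term divides it; move -4/5x_3 to the remainder.
The remainder -1/5x_3^2 - 4/5x_3 is nonzero, so it would be added as the next basis element.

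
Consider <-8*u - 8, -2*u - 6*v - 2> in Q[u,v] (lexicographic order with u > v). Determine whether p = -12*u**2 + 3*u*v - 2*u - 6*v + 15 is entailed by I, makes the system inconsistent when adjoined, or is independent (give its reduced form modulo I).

First compute the reduced Gröbner basis of I by Buchberger's algorithm.
f_1 = -8*u - 8, LT = u.
f_2 = -2*u - 6*v - 2, LT = u.

S(f_1,f_2): lcm = u. S = -3*v.
  reduce S modulo (f_1, f_2):
  remainder -3*v ≠ 0; add h_3 = -3*v to the basis.

The other S-polynomials (S(f_1,h_3), S(f_2,h_3)) all reduce to 0 modulo the current basis, so we have a Gröbner basis.
Inter-reduce: drop elements whose leading term is divisible by another's, tail-reduce, and make monic.
Reduced Gröbner basis: {u + 1, v}.
Label its elements g_1 = u + 1, g_2 = v.

Reduce p = -12*u**2 + 3*u*v - 2*u - 6*v + 15 modulo G:
  leading term u**2: subtract (-12*u)·g_1 from -12*u**2 + 3*u*v - 2*u - 6*v + 15 → 3*u*v + 10*u - 6*v + 15
  leading term u*v: subtract (3*v)·g_1 from 3*u*v + 10*u - 6*v + 15 → 10*u - 9*v + 15
  leading term u: subtract (10)·g_1 from 10*u - 9*v + 15 → -9*v + 5
  leading term v: subtract (-9)·g_2 from -9*v + 5 → 5
  leading term 1: no divisor's leading term divides it; move 5 to the remainder.
  normal form = 5.
The normal form is nonzero, so p ∉ I. Since p minus its normal form lies in I, I + (p) = I + (r) where r = 5; decide whether this ideal is the whole ring.
Here r = 5 is a nonzero constant, hence a unit: 1 ∈ I + (p), the Gröbner basis of I + (p) is {1}, and the enlarged system has no common solution — adjoining p is inconsistent.

Adjoining -12*u**2 + 3*u*v - 2*u - 6*v + 15 makes the ideal the whole ring: the system is inconsistent.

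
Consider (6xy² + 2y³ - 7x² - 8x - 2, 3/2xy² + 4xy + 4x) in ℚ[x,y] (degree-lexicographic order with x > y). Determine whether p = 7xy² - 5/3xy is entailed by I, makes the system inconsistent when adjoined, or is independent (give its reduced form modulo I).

7xy² - 5/3xy is independent of I; its normal form modulo I is -61/3xy - 56/3x.

First compute the reduced Gröbner basis of I by Buchberger's algorithm.
f_1 = 6xy² + 2y³ - 7x² - 8x - 2, LT = xy².
f_2 = 3/2xy² + 4xy + 4x, LT = xy².

S(f_1,f_2): lcm = xy². S = ⅓y³ - 7/6x² - 8/3xy - 4x - ⅓.
  leading term y³: no divisor's leading term divides it; move ⅓y³ to the remainder.
  leading term x²: no divisor's leading term divides it; move -7/6x² to the remainder.
  leading term xy: no divisor's leading term divides it; move -8/3xy to the remainder.
  leading term x: no divisor's leading term divides it; move -4x to the remainder.
  leading term 1: no divisor's leading term divides it; move -⅓ to the remainder.
  remainder ⅓y³ - 7/6x² - 8/3xy - 4x - ⅓ ≠ 0; add h_3 = ⅓y³ - 7/6x² - 8/3xy - 4x - ⅓ to the basis.

S(f_1,h_3): lcm = xy³. S = ⅓y⁴ + 7/2x³ + 41/6x²y + 12x² - 4/3xy + x - ⅓y.
  leading term y⁴: subtract (y)·h_3 from ⅓y⁴ + 7/2x³ + 41/6x²y + 12x² - 4/3xy + x - ⅓y → 7/2x³ + 8x²y + 8/3xy² + 12x² + 8/3xy + x
  leading term x³: no divisor's leading term divides it; move 7/2x³ to the remainder.
  leading term x²y: no divisor's leading term divides it; move 8x²y to the remainder.
  leading term xy²: subtract (4/9)·f_1 from 8/3xy² + 12x² + 8/3xy + x → -8/9y³ + 136/9x² + 8/3xy + 41/9x + 8/9
  leading term y³: subtract (-8/3)·h_3 from -8/9y³ + 136/9x² + 8/3xy + 41/9x + 8/9 → 12x² - 40/9xy - 55/9x
  leading term x²: no divisor's leading term divides it; move 12x² to the remainder.
  leading term xy: no divisor's leading term divides it; move -40/9xy to the remainder.
  leading term x: no divisor's leading term divides it; move -55/9x to the remainder.
  remainder 7/2x³ + 8x²y + 12x² - 40/9xy - 55/9x ≠ 0; add h_4 = 7/2x³ + 8x²y + 12x² - 40/9xy - 55/9x to the basis.

The other S-polynomials (S(f_2,h_3), S(f_1,h_4), S(f_2,h_4), S(h_3,h_4)) all reduce to 0 modulo the current basis, so we have a Gröbner basis.
Inter-reduce: drop elements whose leading term is divisible by another's, tail-reduce, and make monic.
Reduced Gröbner basis: {x³ + 16/7x²y + 24/7x² - 80/63xy - 110/63x, xy² + 8/3xy + 8/3x, y³ - 7/2x² - 8xy - 12x - 1}.
Label its elements g_1 = x³ + 16/7x²y + 24/7x² - 80/63xy - 110/63x, g_2 = xy² + 8/3xy + 8/3x, g_3 = y³ - 7/2x² - 8xy - 12x - 1.

Reduce p = 7xy² - 5/3xy modulo G:
  leading term xy²: subtract (7)·g_2 from 7xy² - 5/3xy → -61/3xy - 56/3x
  leading term xy: no divisor's leading term divides it; move -61/3xy to the remainder.
  leading term x: no divisor's leading term divides it; move -56/3x to the remainder.
  normal form = -61/3xy - 56/3x.
The normal form is nonzero, so p ∉ I. Since p minus its normal form lies in I, I + (p) = I + (r) where r = -61/3xy - 56/3x; decide whether this ideal is the whole ring.
Run Buchberger on G together with r (pairs among the g_i already reduce to 0 since G is a Gröbner basis):
g_1 = x³ + 16/7x²y + 24/7x² - 80/63xy - 110/63x, LT = x³.
g_2 = xy² + 8/3xy + 8/3x, LT = xy².
g_3 = y³ - 7/2x² - 8xy - 12x - 1, LT = y³.
r = -61/3xy - 56/3x, LT = xy.

S(g_1,r): lcm = x³y. S = 16/7x²y² - 56/61x³ + 24/7x²y - 80/63xy² - 110/63xy.
  leading term x²y²: subtract (16/7x)·g_2 from 16/7x²y² - 56/61x³ + 24/7x²y - 80/63xy² - 110/63xy → -56/61x³ - 8/3x²y - 80/63xy² - 128/21x² - 110/63xy
  leading term x³: subtract (-56/61)·g_1 from -56/61x³ - 8/3x²y - 80/63xy² - 128/21x² - 110/63xy → -104/183x²y - 80/63xy² - 3776/1281x² - 3730/1281xy - 880/549x
  leading term x²y: subtract (104/3721x)·r from -104/183x²y - 80/63xy² - 3776/1281x² - 3730/1281xy - 880/549x → -80/63xy² - 189568/78141x² - 3730/1281xy - 880/549x
  leading term xy²: subtract (-80/63)·g_2 from -80/63xy² - 189568/78141x² - 3730/1281xy - 880/549x → -189568/78141x² + 5470/11529xy + 20560/11529x
  leading term x²: no divisor's leading term divides it; move -189568/78141x² to the remainder.
  leading term xy: subtract (-5470/234423)·r from 5470/11529xy + 20560/11529x → 947840/703269x
  leading term x: no divisor's leading term divides it; move 947840/703269x to the remainder.
  remainder -189568/78141x² + 947840/703269x ≠ 0; add m_5 = -189568/78141x² + 947840/703269x to the basis.

S(g_2,r): lcm = xy². S = 320/183xy + 8/3x.
  leading term xy: subtract (-320/3721)·r from 320/183xy + 8/3x → 11848/11163x
  leading term x: no divisor's leading term divides it; move 11848/11163x to the remainder.
  remainder 11848/11163x ≠ 0; add m_6 = 11848/11163x to the basis.

The other S-polynomials (S(g_1,g_2), S(g_1,g_3), S(g_2,g_3), S(g_3,r), S(g_1,m_5), S(g_2,m_5), S(g_3,m_5), S(r,m_5), S(g_1,m_6), S(g_2,m_6), S(g_3,m_6), S(r,m_6), S(m_5,m_6)) all reduce to 0 modulo the current basis, so we have a Gröbner basis.
Inter-reduce: drop elements whose leading term is divisible by another's, tail-reduce, and make monic.
Reduced Gröbner basis: {y³ - 1, x}.
The reduced Gröbner basis of I + (p) is {y³ - 1, x} ≠ {1}, a proper ideal, so the enlarged system stays consistent: p is independent of I, with normal form -61/3xy - 56/3x.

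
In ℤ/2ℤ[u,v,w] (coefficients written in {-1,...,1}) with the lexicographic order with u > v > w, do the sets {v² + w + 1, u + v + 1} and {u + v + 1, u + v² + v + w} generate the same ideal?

Since reduced Gröbner bases are canonical representatives of ideals under a given ordering, it suffices to compute and compare them.
Buchberger on the first generating set:
f_1 = v² + w + 1, LT = v².
f_2 = u + v + 1, LT = u.

The S-polynomials (S(f_1,f_2)) all reduce to 0 modulo the current basis, so we have a Gröbner basis.
Inter-reduce: drop elements whose leading term is divisible by another's, tail-reduce, and make monic.
Reduced Gröbner basis: {u + v + 1, v² + w + 1}.

Buchberger on the second generating set:
h_1 = u + v + 1, LT = u.
h_2 = u + v² + v + w, LT = u.

S(h_1,h_2): lcm = u. S = v² + w + 1.
  leading term v²: no divisor's leading term divides it; move v² to the remainder.
  leading term w: no divisor's leading term divides it; move w to the remainder.
  leading term 1: no divisor's leading term divides it; move 1 to the remainder.
  remainder v² + w + 1 ≠ 0; add k_3 = v² + w + 1 to the basis.

The other S-polynomials (S(h_1,k_3), S(h_2,k_3)) all reduce to 0 modulo the current basis, so we have a Gröbner basis.
Inter-reduce: drop elements whose leading term is divisible by another's, tail-reduce, and make monic.
Reduced Gröbner basis: {u + v + 1, v² + w + 1}.

These coincide, so the ideals are equal.

Yes, the ideals are equal.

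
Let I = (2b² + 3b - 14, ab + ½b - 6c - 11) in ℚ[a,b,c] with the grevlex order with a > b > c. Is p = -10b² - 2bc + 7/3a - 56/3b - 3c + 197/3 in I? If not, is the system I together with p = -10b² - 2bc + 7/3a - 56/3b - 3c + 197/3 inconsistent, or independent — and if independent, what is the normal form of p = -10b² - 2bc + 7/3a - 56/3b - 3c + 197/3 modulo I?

First compute the reduced Gröbner basis of I by Buchberger's algorithm.
f_1 = 2b² + 3b - 14, LT = b².
f_2 = ab + ½b - 6c - 11, LT = ab.

S(f_1,f_2): lcm = ab². S = 3/2ab - ½b² + 6bc - 7a + 11b.
  leading term ab: subtract (3/2)·f_2 from 3/2ab - ½b² + 6bc - 7a + 11b → -½b² + 6bc - 7a + 41/4b + 9c + 33/2
  leading term b²: subtract (-¼)·f_1 from -½b² + 6bc - 7a + 41/4b + 9c + 33/2 → 6bc - 7a + 11b + 9c + 13
  leading term bc: no divisor's leading term divides it; move 6bc to the remainder.
  leading term a: no divisor's leading term divides it; move -7a to the remainder.
  leading term b: no divisor's leading term divides it; move 11b to the remainder.
  leading term c: no divisor's leading term divides it; move 9c to the remainder.
  leading term 1: no divisor's leading term divides it; move 13 to the remainder.
  remainder 6bc - 7a + 11b + 9c + 13 ≠ 0; add h_3 = 6bc - 7a + 11b + 9c + 13 to the basis.

S(f_1,h_3): lcm = b²c. S = 7/6ab - 11/6b² - 13/6b - 7c.
  leading term ab: subtract (7/6)·f_2 from 7/6ab - 11/6b² - 13/6b - 7c → -11/6b² - 11/4b + 77/6
  leading term b²: subtract (-11/12)·f_1 from -11/6b² - 11/4b + 77/6 → 0
  remainder 0.

S(f_2,h_3): lcm = abc. S = 7/6a² - 11/6ab - 3/2ac + ½bc - 6c² - 13/6a - 11c.
  leading term a²: no divisor's leading term divides it; move 7/6a² to the remainder.
  leading term ab: subtract (-11/6)·f_2 from -11/6ab - 3/2ac + ½bc - 6c² - 13/6a - 11c → -3/2ac + ½bc - 6c² - 13/6a + 11/12b - 22c - 121/6
  leading term ac: no divisor's leading term divides it; move -3/2ac to the remainder.
  leading term bc: subtract (1/12)·h_3 from ½bc - 6c² - 13/6a + 11/12b - 22c - 121/6 → -6c² - 19/12a - 91/4c - 85/4
  leading term c²: no divisor's leading term divides it; move -6c² to the remainder.
  leading term a: no divisor's leading term divides it; move -19/12a to the remainder.
  leading term c: no divisor's leading term divides it; move -91/4c to the remainder.
  leading term 1: no divisor's leading term divides it; move -85/4 to the remainder.
  remainder 7/6a² - 3/2ac - 6c² - 19/12a - 91/4c - 85/4 ≠ 0; add h_4 = 7/6a² - 3/2ac - 6c² - 19/12a - 91/4c - 85/4 to the basis.

S(f_1,h_4): leading monomials are coprime, so the S-polynomial reduces to 0 (Buchberger's first criterion).
S(f_2,h_4): lcm = a²b. S = 9/7abc + 36/7bc² + 13/7ab - 6ac + 39/2bc - 11a + 255/14b.
  leading term abc: subtract (9/7c)·f_2 from 9/7abc + 36/7bc² + 13/7ab - 6ac + 39/2bc - 11a + 255/14b → 36/7bc² + 13/7ab - 6ac + 132/7bc + 54/7c² - 11a + 255/14b + 99/7c
  leading term bc²: subtract (6/7c)·h_3 from 36/7bc² + 13/7ab - 6ac + 132/7bc + 54/7c² - 11a + 255/14b + 99/7c → 13/7ab + 66/7bc - 11a + 255/14b + 3c
  leading term ab: subtract (13/7)·f_2 from 13/7ab + 66/7bc - 11a + 255/14b + 3c → 66/7bc - 11a + 121/7b + 99/7c + 143/7
  leading term bc: subtract (11/7)·h_3 from 66/7bc - 11a + 121/7b + 99/7c + 143/7 → 0
  remainder 0.

S(h_3,h_4): leading monomials are coprime, so the S-polynomial reduces to 0 (Buchberger's first criterion).
Every S-polynomial of the final basis reduces to 0, so we have a Gröbner basis.
Inter-reduce: drop elements whose leading term is divisible by another's, tail-reduce, and make monic.
Reduced Gröbner basis: {a² - 9/7ac - 36/7c² - 19/14a - 39/2c - 255/14, ab + ½b - 6c - 11, b² + 3/2b - 7, bc - 7/6a + 11/6b + 3/2c + 13/6}.
Label its elements g_1 = a² - 9/7ac - 36/7c² - 19/14a - 39/2c - 255/14, g_2 = ab + ½b - 6c - 11, g_3 = b² + 3/2b - 7, g_4 = bc - 7/6a + 11/6b + 3/2c + 13/6.

Reduce p = -10b² - 2bc + 7/3a - 56/3b - 3c + 197/3 modulo G:
  leading term b²: subtract (-10)·g_3 from -10b² - 2bc + 7/3a - 56/3b - 3c + 197/3 → -2bc + 7/3a - 11/3b - 3c - 13/3
  leading term bc: subtract (-2)·g_4 from -2bc + 7/3a - 11/3b - 3c - 13/3 → 0
  normal form = 0.
Since the normal form is 0, p ∈ I.

The remainder on division by a Gröbner basis is unique — it is the normal form.

-10b² - 2bc + 7/3a - 56/3b - 3c + 197/3 lies in I (it reduces to 0).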